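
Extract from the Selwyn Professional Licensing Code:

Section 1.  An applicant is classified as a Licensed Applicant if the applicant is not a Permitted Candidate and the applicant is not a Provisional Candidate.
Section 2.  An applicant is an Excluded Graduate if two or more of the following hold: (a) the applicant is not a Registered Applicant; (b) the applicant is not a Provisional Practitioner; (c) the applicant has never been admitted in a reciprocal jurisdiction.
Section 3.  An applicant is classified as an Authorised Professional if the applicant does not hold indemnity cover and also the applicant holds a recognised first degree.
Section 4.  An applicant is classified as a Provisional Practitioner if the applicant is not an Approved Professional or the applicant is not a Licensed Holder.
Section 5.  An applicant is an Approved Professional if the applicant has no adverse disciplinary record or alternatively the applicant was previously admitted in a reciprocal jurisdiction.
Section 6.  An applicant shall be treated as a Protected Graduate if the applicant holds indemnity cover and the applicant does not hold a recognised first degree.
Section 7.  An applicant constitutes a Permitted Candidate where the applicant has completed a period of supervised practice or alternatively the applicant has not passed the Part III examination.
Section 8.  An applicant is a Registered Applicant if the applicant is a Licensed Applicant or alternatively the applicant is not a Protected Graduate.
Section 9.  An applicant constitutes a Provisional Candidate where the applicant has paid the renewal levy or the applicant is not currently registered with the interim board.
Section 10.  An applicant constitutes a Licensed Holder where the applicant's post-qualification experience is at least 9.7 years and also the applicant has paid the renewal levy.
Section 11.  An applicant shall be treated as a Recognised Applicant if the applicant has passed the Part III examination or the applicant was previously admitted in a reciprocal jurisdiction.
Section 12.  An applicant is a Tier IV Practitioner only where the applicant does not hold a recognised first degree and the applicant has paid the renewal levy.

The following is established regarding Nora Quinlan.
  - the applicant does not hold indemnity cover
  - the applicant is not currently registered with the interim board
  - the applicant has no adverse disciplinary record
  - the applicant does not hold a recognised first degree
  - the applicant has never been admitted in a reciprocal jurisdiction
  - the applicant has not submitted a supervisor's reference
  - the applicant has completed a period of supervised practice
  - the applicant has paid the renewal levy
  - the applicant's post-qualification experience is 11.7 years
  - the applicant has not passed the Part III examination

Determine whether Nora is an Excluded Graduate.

section 7 — Permitted Candidate: [the applicant has completed a period of supervised practice? yes] OR [the applicant has not passed the Part III examination? yes] → satisfied.
section 9 — Provisional Candidate: [the applicant has paid the renewal levy? yes] OR [the applicant is not currently registered with the interim board? yes] → satisfied.
section 1 — Licensed Applicant: [not a Permitted Candidate (section 7)? no] AND [not a Provisional Candidate (section 9)? no] → not satisfied.
section 6 — Protected Graduate: [the applicant holds indemnity cover? no] AND [the applicant does not hold a recognised first degree? yes] → not satisfied.
section 8 — Registered Applicant: [Licensed Applicant (section 1)? no] OR [not a Protected Graduate (section 6)? yes] → satisfied.
section 5 — Approved Professional: [the applicant has no adverse disciplinary record? yes] OR [the applicant was previously admitted in a reciprocal jurisdiction? no] → satisfied.
section 10 — Licensed Holder: [applicant's post-qualification experience: 11.7 years ≥ 9.7 years? yes] AND [the applicant has paid the renewal levy? yes] → satisfied.
section 4 — Provisional Practitioner: [not an Approved Professional (section 5)? no] OR [not a Licensed Holder (section 10)? no] → not satisfied.
section 2 — Excluded Graduate: not a Registered Applicant (section 8)? no; not a Provisional Practitioner (section 4)? yes; the applicant has never been admitted in a reciprocal jurisdiction? yes — 2 of 3 hold (need ≥2) → satisfied.

Yes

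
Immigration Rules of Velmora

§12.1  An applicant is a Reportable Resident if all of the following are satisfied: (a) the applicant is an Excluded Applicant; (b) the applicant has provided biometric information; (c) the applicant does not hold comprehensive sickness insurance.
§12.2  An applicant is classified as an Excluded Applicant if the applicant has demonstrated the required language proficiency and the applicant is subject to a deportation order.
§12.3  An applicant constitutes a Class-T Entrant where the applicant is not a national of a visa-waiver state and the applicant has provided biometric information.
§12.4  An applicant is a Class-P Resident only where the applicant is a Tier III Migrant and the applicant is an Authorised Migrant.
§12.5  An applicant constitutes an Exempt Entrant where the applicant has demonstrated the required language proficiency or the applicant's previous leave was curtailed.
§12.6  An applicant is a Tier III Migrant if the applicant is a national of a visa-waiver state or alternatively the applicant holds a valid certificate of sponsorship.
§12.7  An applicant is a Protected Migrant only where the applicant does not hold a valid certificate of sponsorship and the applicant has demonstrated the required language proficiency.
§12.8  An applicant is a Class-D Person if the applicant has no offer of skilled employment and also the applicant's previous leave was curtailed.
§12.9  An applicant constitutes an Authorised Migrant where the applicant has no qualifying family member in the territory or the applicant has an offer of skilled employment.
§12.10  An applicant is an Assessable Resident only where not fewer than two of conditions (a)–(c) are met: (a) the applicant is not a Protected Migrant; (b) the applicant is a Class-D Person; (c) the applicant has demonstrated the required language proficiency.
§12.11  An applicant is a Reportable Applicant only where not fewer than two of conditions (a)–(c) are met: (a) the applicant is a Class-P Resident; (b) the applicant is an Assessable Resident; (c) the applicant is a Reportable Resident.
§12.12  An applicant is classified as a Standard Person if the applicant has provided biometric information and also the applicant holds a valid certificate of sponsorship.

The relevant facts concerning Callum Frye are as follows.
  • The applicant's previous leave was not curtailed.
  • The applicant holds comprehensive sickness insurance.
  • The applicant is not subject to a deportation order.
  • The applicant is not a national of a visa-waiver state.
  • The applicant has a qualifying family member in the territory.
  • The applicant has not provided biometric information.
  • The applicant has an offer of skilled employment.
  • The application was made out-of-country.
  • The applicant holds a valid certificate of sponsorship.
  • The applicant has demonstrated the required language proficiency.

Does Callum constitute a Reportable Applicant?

Under §12.6: the applicant is a national of a visa-waiver state? no; or the applicant holds a valid certificate of sponsorship? yes. So the applicant is a Tier III Migrant.
Under §12.9: the applicant has no qualifying family member in the territory? no; or the applicant has an offer of skilled employment? yes. So the applicant is an Authorised Migrant.
Under §12.4: Tier III Migrant (§12.6)? yes; and Authorised Migrant (§12.9)? yes. So the applicant is a Class-P Resident.
Under §12.7: the applicant does not hold a valid certificate of sponsorship? no; and the applicant has demonstrated the required language proficiency? yes. So the applicant is not a Protected Migrant.
Under §12.8: the applicant has no offer of skilled employment? no; and the applicant's previous leave was curtailed? no. So the applicant is not a Class-D Person.
Under §12.10: not a Protected Migrant (§12.7)? yes; Class-D Person (§12.8)? no; the applicant has demonstrated the required language proficiency? yes — 2 of 3 hold (need ≥2) → satisfied.
Under §12.2: the applicant has demonstrated the required language proficiency? yes; and the applicant is subject to a deportation order? no. So the applicant is not an Excluded Applicant.
Under §12.1: Excluded Applicant (§12.2)? no; and the applicant has provided biometric information? no; and the applicant does not hold comprehensive sickness insurance? no. So the applicant is not a Reportable Resident.
Under §12.11: Class-P Resident (§12.4)? yes; Assessable Resident (§12.10)? yes; Reportable Resident (§12.1)? no — 2 of 3 hold (need ≥2) → satisfied.

Yes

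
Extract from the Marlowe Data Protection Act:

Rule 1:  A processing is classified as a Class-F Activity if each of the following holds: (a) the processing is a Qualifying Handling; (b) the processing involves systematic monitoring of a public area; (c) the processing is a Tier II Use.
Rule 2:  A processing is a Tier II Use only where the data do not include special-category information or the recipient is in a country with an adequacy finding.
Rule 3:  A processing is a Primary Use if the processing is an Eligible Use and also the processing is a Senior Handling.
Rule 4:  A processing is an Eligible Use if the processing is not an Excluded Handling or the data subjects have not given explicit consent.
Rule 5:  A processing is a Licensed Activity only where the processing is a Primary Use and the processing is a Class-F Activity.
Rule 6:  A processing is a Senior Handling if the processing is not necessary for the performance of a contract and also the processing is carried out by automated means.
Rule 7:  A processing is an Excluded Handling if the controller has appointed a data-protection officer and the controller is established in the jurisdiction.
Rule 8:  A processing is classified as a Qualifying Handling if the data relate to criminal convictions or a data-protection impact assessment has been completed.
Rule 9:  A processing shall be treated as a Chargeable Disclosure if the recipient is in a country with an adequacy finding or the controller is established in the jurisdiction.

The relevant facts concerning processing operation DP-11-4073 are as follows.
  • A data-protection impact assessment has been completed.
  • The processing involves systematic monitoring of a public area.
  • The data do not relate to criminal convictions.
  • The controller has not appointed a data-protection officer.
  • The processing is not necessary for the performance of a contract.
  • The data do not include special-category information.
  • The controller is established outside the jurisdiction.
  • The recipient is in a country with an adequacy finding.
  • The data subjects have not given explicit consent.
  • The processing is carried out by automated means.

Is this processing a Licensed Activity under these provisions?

Yes

rule 7 — Excluded Handling: [the controller has appointed a data-protection officer? no] AND [the controller is established in the jurisdiction? no] → not satisfied.
rule 4 — Eligible Use: [not an Excluded Handling (rule 7)? yes] OR [the data subjects have not given explicit consent? yes] → satisfied.
rule 6 — Senior Handling: [the processing is not necessary for the performance of a contract? yes] AND [the processing is carried out by automated means? yes] → satisfied.
rule 3 — Primary Use: [Eligible Use (rule 4)? yes] AND [Senior Handling (rule 6)? yes] → satisfied.
rule 8 — Qualifying Handling: [the data relate to criminal convictions? no] OR [a data-protection impact assessment has been completed? yes] → satisfied.
rule 2 — Tier II Use: [the data do not include special-category information? yes] OR [the recipient is in a country with an adequacy finding? yes] → satisfied.
rule 1 — Class-F Activity: [Qualifying Handling (rule 8)? yes] AND [the processing involves systematic monitoring of a public area? yes] AND [Tier II Use (rule 2)? yes] → satisfied.
rule 5 — Licensed Activity: [Primary Use (rule 3)? yes] AND [Class-F Activity (rule 1)? yes] → satisfied.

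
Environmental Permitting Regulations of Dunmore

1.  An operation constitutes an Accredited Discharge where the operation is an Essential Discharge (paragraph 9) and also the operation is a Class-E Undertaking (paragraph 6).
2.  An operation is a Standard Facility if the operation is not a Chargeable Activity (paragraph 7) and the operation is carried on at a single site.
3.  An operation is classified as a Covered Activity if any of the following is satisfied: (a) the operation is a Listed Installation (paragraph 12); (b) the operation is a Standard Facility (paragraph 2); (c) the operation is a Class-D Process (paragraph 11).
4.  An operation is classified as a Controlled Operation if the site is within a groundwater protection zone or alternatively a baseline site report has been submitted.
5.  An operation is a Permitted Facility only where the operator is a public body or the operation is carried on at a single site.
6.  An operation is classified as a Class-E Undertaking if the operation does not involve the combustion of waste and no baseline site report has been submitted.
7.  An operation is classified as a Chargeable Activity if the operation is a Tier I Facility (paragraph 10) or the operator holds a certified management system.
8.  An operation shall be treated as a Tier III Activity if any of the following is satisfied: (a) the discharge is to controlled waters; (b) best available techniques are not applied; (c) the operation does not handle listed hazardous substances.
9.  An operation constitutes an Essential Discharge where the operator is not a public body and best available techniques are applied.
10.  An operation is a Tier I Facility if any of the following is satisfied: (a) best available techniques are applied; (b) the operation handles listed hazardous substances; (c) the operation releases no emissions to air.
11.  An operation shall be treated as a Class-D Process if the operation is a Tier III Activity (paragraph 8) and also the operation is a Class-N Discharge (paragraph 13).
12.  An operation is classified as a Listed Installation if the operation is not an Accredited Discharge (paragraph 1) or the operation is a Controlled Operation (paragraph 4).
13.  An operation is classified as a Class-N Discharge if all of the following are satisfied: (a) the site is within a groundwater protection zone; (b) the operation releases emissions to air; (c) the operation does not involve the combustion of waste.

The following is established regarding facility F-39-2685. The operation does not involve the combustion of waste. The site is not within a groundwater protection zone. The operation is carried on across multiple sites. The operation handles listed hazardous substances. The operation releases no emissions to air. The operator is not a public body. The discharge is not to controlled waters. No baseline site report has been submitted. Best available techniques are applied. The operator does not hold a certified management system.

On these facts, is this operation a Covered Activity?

No

paragraph 9 — Essential Discharge: [the operator is not a public body? yes] AND [best available techniques are applied? yes] → satisfied.
paragraph 6 — Class-E Undertaking: [the operation does not involve the combustion of waste? yes] AND [no baseline site report has been submitted? yes] → satisfied.
paragraph 1 — Accredited Discharge: [Essential Discharge (paragraph 9)? yes] AND [Class-E Undertaking (paragraph 6)? yes] → satisfied.
paragraph 4 — Controlled Operation: [the site is within a groundwater protection zone? no] OR [a baseline site report has been submitted? no] → not satisfied.
paragraph 12 — Listed Installation: [not an Accredited Discharge (paragraph 1)? no] OR [Controlled Operation (paragraph 4)? no] → not satisfied.
paragraph 10 — Tier I Facility: [best available techniques are applied? yes] OR [the operation handles listed hazardous substances? yes] OR [the operation releases no emissions to air? yes] → satisfied.
paragraph 7 — Chargeable Activity: [Tier I Facility (paragraph 10)? yes] OR [the operator holds a certified management system? no] → satisfied.
paragraph 2 — Standard Facility: [not a Chargeable Activity (paragraph 7)? no] AND [the operation is carried on at a single site? no] → not satisfied.
paragraph 8 — Tier III Activity: [the discharge is to controlled waters? no] OR [best available techniques are not applied? no] OR [the operation does not handle listed hazardous substances? no] → not satisfied.
paragraph 13 — Class-N Discharge: [the site is within a groundwater protection zone? no] AND [the operation releases emissions to air? no] AND [the operation does not involve the combustion of waste? yes] → not satisfied.
paragraph 11 — Class-D Process: [Tier III Activity (paragraph 8)? no] AND [Class-N Discharge (paragraph 13)? no] → not satisfied.
paragraph 3 — Covered Activity: [Listed Installation (paragraph 12)? no] OR [Standard Facility (paragraph 2)? no] OR [Class-D Process (paragraph 11)? no] → not satisfied.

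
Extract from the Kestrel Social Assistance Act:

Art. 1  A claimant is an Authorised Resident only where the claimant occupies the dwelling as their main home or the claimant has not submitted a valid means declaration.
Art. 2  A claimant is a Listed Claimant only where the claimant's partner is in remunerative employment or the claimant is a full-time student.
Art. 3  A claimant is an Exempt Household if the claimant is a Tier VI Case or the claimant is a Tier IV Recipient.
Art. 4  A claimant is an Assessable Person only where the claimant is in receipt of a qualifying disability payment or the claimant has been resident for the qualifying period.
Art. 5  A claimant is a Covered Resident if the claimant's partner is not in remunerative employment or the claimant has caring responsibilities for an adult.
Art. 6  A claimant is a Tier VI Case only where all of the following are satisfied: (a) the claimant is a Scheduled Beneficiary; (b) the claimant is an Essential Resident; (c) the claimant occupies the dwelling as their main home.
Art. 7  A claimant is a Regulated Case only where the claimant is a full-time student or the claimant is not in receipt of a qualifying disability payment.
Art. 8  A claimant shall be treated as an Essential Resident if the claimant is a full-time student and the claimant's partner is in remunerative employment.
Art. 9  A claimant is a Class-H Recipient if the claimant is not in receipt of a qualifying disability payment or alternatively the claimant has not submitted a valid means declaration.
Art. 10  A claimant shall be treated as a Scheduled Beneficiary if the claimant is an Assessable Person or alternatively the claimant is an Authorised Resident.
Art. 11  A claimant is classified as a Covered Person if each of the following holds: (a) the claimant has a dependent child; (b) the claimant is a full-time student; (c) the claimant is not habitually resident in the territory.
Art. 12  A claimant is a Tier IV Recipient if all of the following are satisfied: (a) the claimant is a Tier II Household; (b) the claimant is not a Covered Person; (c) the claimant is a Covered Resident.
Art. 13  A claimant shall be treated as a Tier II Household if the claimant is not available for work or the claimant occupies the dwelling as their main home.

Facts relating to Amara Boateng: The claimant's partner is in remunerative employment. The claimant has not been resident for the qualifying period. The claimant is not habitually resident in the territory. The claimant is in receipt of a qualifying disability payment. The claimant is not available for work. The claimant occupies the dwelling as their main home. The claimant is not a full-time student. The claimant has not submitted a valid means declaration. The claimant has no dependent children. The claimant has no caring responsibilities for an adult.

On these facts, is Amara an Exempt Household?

No

article 4 — Assessable Person: [the claimant is in receipt of a qualifying disability payment? yes] OR [the claimant has been resident for the qualifying period? no] → satisfied.
article 1 — Authorised Resident: [the claimant occupies the dwelling as their main home? yes] OR [the claimant has not submitted a valid means declaration? yes] → satisfied.
article 10 — Scheduled Beneficiary: [Assessable Person (article 4)? yes] OR [Authorised Resident (article 1)? yes] → satisfied.
article 8 — Essential Resident: [the claimant is a full-time student? no] AND [the claimant's partner is in remunerative employment? yes] → not satisfied.
article 6 — Tier VI Case: [Scheduled Beneficiary (article 10)? yes] AND [Essential Resident (article 8)? no] AND [the claimant occupies the dwelling as their main home? yes] → not satisfied.
article 13 — Tier II Household: [the claimant is not available for work? yes] OR [the claimant occupies the dwelling as their main home? yes] → satisfied.
article 11 — Covered Person: [the claimant has a dependent child? no] AND [the claimant is a full-time student? no] AND [the claimant is not habitually resident in the territory? yes] → not satisfied.
article 5 — Covered Resident: [the claimant's partner is not in remunerative employment? no] OR [the claimant has caring responsibilities for an adult? no] → not satisfied.
article 12 — Tier IV Recipient: [Tier II Household (article 13)? yes] AND [not a Covered Person (article 11)? yes] AND [Covered Resident (article 5)? no] → not satisfied.
article 3 — Exempt Household: [Tier VI Case (article 6)? no] OR [Tier IV Recipient (article 12)? no] → not satisfied.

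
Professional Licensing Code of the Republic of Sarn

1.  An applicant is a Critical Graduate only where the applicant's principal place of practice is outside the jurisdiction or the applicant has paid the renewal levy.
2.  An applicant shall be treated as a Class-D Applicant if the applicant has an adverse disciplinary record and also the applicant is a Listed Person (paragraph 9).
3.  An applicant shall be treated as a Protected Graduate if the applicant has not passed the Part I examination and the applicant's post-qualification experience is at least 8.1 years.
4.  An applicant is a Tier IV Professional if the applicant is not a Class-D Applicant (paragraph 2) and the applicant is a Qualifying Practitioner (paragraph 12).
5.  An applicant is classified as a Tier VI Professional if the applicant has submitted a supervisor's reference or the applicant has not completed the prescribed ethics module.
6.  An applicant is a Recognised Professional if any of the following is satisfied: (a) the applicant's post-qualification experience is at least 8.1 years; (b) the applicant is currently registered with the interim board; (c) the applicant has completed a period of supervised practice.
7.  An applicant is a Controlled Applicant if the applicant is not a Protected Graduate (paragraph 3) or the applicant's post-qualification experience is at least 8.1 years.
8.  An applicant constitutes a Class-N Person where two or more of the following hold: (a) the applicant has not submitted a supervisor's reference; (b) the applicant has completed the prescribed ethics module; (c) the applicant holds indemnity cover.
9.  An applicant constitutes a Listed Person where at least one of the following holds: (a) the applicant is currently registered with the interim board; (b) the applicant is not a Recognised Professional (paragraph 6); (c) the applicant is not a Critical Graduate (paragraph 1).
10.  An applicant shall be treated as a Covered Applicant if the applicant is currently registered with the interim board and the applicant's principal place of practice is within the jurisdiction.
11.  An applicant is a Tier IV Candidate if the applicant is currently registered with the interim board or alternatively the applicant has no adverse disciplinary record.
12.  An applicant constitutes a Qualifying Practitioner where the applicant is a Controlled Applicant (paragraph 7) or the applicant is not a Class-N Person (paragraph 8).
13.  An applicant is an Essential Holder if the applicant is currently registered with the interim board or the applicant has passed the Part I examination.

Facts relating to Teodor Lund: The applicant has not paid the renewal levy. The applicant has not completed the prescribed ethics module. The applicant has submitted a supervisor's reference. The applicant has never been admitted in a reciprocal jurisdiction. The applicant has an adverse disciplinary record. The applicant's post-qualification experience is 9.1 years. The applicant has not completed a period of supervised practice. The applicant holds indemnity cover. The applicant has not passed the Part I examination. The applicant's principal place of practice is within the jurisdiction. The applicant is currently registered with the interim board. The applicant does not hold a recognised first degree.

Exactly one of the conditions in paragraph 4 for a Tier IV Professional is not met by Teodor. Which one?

Class-D Applicant

paragraph 6 — Recognised Professional: [applicant's post-qualification experience: 9.1 years ≥ 8.1 years? yes] OR [the applicant is currently registered with the interim board? yes] OR [the applicant has completed a period of supervised practice? no] → satisfied.
paragraph 1 — Critical Graduate: [the applicant's principal place of practice is outside the jurisdiction? no] OR [the applicant has paid the renewal levy? no] → not satisfied.
paragraph 9 — Listed Person: [the applicant is currently registered with the interim board? yes] OR [not a Recognised Professional (paragraph 6)? no] OR [not a Critical Graduate (paragraph 1)? yes] → satisfied.
paragraph 2 — Class-D Applicant: [the applicant has an adverse disciplinary record? yes] AND [Listed Person (paragraph 9)? yes] → satisfied.
paragraph 3 — Protected Graduate: [the applicant has not passed the Part I examination? yes] AND [applicant's post-qualification experience: 9.1 years ≥ 8.1 years? yes] → satisfied.
paragraph 7 — Controlled Applicant: [not a Protected Graduate (paragraph 3)? no] OR [applicant's post-qualification experience: 9.1 years ≥ 8.1 years? yes] → satisfied.
paragraph 8 — Class-N Person: the applicant has not submitted a supervisor's reference? no; the applicant has completed the prescribed ethics module? no; the applicant holds indemnity cover? yes — 1 of 3 hold (need ≥2) → not satisfied.
paragraph 12 — Qualifying Practitioner: [Controlled Applicant (paragraph 7)? yes] OR [not a Class-N Person (paragraph 8)? yes] → satisfied.
paragraph 4 — Tier IV Professional: [not a Class-D Applicant (paragraph 2)? no] AND [Qualifying Practitioner (paragraph 12)? yes] → not satisfied.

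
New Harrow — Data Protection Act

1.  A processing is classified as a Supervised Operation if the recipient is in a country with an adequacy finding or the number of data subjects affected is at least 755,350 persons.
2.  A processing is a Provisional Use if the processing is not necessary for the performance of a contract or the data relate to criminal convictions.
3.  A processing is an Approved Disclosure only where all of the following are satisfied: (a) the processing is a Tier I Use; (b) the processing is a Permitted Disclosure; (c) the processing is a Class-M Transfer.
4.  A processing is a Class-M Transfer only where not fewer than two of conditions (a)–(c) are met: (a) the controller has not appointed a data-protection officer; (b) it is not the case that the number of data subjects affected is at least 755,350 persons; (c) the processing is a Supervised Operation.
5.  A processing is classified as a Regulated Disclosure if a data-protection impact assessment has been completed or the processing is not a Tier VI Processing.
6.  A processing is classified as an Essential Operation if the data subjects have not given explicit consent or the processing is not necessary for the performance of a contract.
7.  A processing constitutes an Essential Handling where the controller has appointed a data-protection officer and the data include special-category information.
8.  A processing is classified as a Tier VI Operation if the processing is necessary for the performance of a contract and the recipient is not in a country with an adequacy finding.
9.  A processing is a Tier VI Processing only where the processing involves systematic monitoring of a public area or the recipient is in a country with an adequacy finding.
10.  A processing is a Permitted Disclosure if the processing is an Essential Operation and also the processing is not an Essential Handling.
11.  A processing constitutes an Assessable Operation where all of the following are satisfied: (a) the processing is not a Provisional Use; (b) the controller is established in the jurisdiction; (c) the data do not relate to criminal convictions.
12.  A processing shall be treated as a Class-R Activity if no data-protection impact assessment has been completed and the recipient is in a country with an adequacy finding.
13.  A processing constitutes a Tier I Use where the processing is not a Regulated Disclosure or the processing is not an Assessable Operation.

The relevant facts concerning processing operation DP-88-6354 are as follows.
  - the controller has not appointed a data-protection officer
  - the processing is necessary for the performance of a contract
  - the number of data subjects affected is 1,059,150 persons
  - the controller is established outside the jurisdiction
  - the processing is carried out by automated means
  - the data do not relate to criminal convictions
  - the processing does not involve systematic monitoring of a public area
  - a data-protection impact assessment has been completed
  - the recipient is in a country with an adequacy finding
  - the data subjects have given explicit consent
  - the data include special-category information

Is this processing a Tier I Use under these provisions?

paragraph 9 — Tier VI Processing: [the processing involves systematic monitoring of a public area? no] OR [the recipient is in a country with an adequacy finding? yes] → satisfied.
paragraph 5 — Regulated Disclosure: [a data-protection impact assessment has been completed? yes] OR [not a Tier VI Processing (paragraph 9)? no] → satisfied.
paragraph 2 — Provisional Use: [the processing is not necessary for the performance of a contract? no] OR [the data relate to criminal convictions? no] → not satisfied.
paragraph 11 — Assessable Operation: [not a Provisional Use (paragraph 2)? yes] AND [the controller is established in the jurisdiction? no] AND [the data do not relate to criminal convictions? yes] → not satisfied.
paragraph 13 — Tier I Use: [not a Regulated Disclosure (paragraph 5)? no] OR [not an Assessable Operation (paragraph 11)? yes] → satisfied.

Yes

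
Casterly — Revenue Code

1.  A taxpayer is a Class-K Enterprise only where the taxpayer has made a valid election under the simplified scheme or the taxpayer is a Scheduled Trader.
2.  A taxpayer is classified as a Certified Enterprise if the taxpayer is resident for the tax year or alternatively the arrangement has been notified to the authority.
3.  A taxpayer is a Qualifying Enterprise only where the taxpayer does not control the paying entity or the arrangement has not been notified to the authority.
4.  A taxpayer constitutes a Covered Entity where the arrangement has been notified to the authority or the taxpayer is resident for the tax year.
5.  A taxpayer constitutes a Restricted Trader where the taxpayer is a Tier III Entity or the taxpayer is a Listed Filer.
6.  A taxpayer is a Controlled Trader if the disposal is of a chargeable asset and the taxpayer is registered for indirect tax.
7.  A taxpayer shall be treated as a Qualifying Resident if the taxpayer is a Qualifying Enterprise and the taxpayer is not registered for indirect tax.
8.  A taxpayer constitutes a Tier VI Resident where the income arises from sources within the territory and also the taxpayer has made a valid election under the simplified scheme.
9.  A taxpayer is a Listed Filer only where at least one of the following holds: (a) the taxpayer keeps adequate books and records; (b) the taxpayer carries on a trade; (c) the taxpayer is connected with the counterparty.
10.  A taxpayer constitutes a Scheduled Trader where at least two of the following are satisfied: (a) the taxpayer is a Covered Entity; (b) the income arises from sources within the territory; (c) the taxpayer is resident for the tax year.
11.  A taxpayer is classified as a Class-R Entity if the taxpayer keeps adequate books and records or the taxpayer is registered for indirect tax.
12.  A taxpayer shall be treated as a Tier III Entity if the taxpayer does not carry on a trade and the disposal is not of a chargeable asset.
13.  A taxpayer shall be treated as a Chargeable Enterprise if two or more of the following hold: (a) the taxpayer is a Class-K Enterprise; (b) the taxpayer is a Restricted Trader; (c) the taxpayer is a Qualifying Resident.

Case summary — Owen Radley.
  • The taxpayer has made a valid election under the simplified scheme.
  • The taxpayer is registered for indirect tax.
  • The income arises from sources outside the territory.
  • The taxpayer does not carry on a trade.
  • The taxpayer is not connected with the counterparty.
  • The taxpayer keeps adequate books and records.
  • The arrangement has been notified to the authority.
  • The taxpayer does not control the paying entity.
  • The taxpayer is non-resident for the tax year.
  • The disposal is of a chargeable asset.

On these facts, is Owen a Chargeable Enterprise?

Yes

paragraph 4 — Covered Entity: [the arrangement has been notified to the authority? yes] OR [the taxpayer is resident for the tax year? no] → satisfied.
paragraph 10 — Scheduled Trader: Covered Entity (paragraph 4)? yes; the income arises from sources within the territory? no; the taxpayer is resident for the tax year? no — 1 of 3 hold (need ≥2) → not satisfied.
paragraph 1 — Class-K Enterprise: [the taxpayer has made a valid election under the simplified scheme? yes] OR [Scheduled Trader (paragraph 10)? no] → satisfied.
paragraph 12 — Tier III Entity: [the taxpayer does not carry on a trade? yes] AND [the disposal is not of a chargeable asset? no] → not satisfied.
paragraph 9 — Listed Filer: [the taxpayer keeps adequate books and records? yes] OR [the taxpayer carries on a trade? no] OR [the taxpayer is connected with the counterparty? no] → satisfied.
paragraph 5 — Restricted Trader: [Tier III Entity (paragraph 12)? no] OR [Listed Filer (paragraph 9)? yes] → satisfied.
paragraph 3 — Qualifying Enterprise: [the taxpayer does not control the paying entity? yes] OR [the arrangement has not been notified to the authority? no] → satisfied.
paragraph 7 — Qualifying Resident: [Qualifying Enterprise (paragraph 3)? yes] AND [the taxpayer is not registered for indirect tax? no] → not satisfied.
paragraph 13 — Chargeable Enterprise: Class-K Enterprise (paragraph 1)? yes; Restricted Trader (paragraph 5)? yes; Qualifying Resident (paragraph 7)? no — 2 of 3 hold (need ≥2) → satisfied.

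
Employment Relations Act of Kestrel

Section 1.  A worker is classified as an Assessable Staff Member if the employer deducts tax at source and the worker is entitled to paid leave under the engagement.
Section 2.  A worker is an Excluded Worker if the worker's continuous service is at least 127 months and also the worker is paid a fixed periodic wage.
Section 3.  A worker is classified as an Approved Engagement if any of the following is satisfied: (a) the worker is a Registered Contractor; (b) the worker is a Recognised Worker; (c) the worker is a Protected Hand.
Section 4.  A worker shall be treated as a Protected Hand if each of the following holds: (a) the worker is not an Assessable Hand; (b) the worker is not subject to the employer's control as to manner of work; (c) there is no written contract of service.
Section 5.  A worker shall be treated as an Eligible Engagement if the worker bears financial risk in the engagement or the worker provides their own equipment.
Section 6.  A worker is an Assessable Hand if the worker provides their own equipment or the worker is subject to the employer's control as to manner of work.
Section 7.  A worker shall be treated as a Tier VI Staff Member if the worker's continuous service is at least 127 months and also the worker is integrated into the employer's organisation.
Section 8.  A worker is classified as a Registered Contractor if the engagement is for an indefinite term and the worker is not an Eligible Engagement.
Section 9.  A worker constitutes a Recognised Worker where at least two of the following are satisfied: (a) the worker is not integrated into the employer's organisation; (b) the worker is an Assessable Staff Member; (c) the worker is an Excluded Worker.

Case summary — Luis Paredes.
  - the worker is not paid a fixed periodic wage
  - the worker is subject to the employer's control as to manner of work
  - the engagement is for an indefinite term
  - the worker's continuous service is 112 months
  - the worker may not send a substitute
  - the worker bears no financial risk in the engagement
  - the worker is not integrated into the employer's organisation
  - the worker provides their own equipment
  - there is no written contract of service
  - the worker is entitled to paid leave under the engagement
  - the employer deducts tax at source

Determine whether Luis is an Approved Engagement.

Yes

section 5 — Eligible Engagement: [the worker bears financial risk in the engagement? no] OR [the worker provides their own equipment? yes] → satisfied.
section 8 — Registered Contractor: [the engagement is for an indefinite term? yes] AND [not an Eligible Engagement (section 5)? no] → not satisfied.
section 1 — Assessable Staff Member: [the employer deducts tax at source? yes] AND [the worker is entitled to paid leave under the engagement? yes] → satisfied.
section 2 — Excluded Worker: [worker's continuous service: 112 months ≥ 127 months? no] AND [the worker is paid a fixed periodic wage? no] → not satisfied.
section 9 — Recognised Worker: the worker is not integrated into the employer's organisation? yes; Assessable Staff Member (section 1)? yes; Excluded Worker (section 2)? no — 2 of 3 hold (need ≥2) → satisfied.
section 6 — Assessable Hand: [the worker provides their own equipment? yes] OR [the worker is subject to the employer's control as to manner of work? yes] → satisfied.
section 4 — Protected Hand: [not an Assessable Hand (section 6)? no] AND [the worker is not subject to the employer's control as to manner of work? no] AND [there is no written contract of service? yes] → not satisfied.
section 3 — Approved Engagement: [Registered Contractor (section 8)? no] OR [Recognised Worker (section 9)? yes] OR [Protected Hand (section 4)? no] → satisfied.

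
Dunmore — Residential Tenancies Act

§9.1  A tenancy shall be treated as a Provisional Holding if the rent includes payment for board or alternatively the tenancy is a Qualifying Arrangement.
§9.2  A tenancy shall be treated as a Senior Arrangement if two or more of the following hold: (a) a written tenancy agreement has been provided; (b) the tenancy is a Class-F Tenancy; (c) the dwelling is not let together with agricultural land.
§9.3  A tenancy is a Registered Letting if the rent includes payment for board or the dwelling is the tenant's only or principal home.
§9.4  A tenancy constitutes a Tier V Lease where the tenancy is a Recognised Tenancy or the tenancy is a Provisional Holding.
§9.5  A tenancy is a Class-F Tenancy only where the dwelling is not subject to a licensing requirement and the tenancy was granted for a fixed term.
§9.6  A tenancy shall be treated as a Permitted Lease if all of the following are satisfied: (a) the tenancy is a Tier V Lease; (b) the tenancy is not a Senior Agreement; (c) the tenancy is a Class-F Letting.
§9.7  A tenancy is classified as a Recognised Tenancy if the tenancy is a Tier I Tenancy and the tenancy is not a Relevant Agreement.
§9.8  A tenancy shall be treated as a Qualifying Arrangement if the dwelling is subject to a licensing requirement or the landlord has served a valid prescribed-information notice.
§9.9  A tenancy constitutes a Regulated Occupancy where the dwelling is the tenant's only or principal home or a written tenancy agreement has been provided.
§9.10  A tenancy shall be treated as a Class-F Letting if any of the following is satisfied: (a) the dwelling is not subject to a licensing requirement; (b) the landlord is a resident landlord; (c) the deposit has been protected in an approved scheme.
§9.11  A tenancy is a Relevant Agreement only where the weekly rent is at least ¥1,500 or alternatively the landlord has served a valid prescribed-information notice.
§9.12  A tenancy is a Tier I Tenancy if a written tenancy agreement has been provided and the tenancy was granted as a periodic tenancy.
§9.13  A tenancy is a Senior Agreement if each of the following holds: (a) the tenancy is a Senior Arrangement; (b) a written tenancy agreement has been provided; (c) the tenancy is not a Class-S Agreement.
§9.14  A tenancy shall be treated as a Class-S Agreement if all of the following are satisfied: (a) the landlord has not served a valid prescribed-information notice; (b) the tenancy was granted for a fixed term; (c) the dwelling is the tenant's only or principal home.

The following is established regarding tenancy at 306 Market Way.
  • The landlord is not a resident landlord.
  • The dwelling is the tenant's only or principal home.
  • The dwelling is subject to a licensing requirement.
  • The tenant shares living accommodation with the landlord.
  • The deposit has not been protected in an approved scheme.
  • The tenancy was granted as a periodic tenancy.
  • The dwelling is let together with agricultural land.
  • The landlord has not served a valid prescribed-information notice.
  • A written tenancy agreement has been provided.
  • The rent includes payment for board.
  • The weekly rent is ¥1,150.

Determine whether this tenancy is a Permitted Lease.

Under §9.12: a written tenancy agreement has been provided? yes; and the tenancy was granted as a periodic tenancy? yes. So the tenancy is a Tier I Tenancy.
Under §9.11: weekly rent: ¥1,150 ≥ ¥1,500? no; or the landlord has served a valid prescribed-information notice? no. So the tenancy is not a Relevant Agreement.
Under §9.7: Tier I Tenancy (§9.12)? yes; and not a Relevant Agreement (§9.11)? yes. So the tenancy is a Recognised Tenancy.
Under §9.8: the dwelling is subject to a licensing requirement? yes; or the landlord has served a valid prescribed-information notice? no. So the tenancy is a Qualifying Arrangement.
Under §9.1: the rent includes payment for board? yes; or Qualifying Arrangement (§9.8)? yes. So the tenancy is a Provisional Holding.
Under §9.4: Recognised Tenancy (§9.7)? yes; or Provisional Holding (§9.1)? yes. So the tenancy is a Tier V Lease.
Under §9.5: the dwelling is not subject to a licensing requirement? no; and the tenancy was granted for a fixed term? no. So the tenancy is not a Class-F Tenancy.
Under §9.2: a written tenancy agreement has been provided? yes; Class-F Tenancy (§9.5)? no; the dwelling is not let together with agricultural land? no — 1 of 3 hold (need ≥2) → not satisfied.
Under §9.14: the landlord has not served a valid prescribed-information notice? yes; and the tenancy was granted for a fixed term? no; and the dwelling is the tenant's only or principal home? yes. So the tenancy is not a Class-S Agreement.
Under §9.13: Senior Arrangement (§9.2)? no; and a written tenancy agreement has been provided? yes; and not a Class-S Agreement (§9.14)? yes. So the tenancy is not a Senior Agreement.
Under §9.10: the dwelling is not subject to a licensing requirement? no; or the landlord is a resident landlord? no; or the deposit has been protected in an approved scheme? no. So the tenancy is not a Class-F Letting.
Under §9.6: Tier V Lease (§9.4)? yes; and not a Senior Agreement (§9.13)? yes; and Class-F Letting (§9.10)? no. So the tenancy is not a Permitted Lease.

No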